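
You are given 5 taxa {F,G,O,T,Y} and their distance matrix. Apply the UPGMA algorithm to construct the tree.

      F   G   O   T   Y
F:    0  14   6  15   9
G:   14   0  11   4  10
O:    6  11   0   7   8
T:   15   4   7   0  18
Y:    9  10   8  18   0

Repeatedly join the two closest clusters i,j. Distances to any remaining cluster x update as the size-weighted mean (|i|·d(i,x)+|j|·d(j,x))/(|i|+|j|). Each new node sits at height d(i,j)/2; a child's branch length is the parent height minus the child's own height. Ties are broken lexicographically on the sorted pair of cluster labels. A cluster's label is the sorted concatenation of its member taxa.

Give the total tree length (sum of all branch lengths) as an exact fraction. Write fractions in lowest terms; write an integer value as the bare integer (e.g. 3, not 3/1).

87/4

1. join G+T (d=4) ⇒ GT; edges |G|=2, |T|=2
  updated: d(F,GT)=29/2, d(GT,O)=9, d(GT,Y)=14
2. join F+O (d=6) ⇒ FO; edges |F|=3, |O|=3
  updated: d(FO,GT)=47/4, d(FO,Y)=17/2
3. join FO+Y (d=17/2) ⇒ FOY; edges |FO|=5/4, |Y|=17/4
  updated: d(FOY,GT)=25/2
4. join FOY+GT (d=25/2) ⇒ FGOTY; edges |FOY|=2, |GT|=17/4
final tree: (((F:3,O:3):5/4,Y:17/4):2,(G:2,T:2):17/4)
total length: 87/4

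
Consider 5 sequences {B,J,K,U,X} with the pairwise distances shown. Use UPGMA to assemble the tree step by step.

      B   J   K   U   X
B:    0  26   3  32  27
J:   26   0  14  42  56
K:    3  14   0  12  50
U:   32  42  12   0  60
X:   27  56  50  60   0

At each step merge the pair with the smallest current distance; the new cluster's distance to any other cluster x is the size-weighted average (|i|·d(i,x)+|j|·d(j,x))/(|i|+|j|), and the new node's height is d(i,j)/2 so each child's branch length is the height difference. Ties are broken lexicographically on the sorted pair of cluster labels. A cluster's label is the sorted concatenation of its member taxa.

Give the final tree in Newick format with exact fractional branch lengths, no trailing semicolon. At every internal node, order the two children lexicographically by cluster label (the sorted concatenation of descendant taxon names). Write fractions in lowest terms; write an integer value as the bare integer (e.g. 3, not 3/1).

step 1: merge (B,K) at d=3; branch lengths B→3/2, K→3/2; new cluster BK
  updated: d(BK,J)=20, d(BK,U)=22, d(BK,X)=77/2
step 2: merge (BK,J) at d=20; branch lengths BK→17/2, J→10; new cluster BJK
  updated: d(BJK,U)=86/3, d(BJK,X)=133/3
step 3: merge (BJK,U) at d=86/3; branch lengths BJK→13/3, U→43/3; new cluster BJKU
  updated: d(BJKU,X)=193/4
step 4: merge (BJKU,X) at d=193/4; branch lengths BJKU→235/24, X→193/8; new cluster BJKUX
final tree: ((((B:3/2,K:3/2):17/2,J:10):13/3,U:43/3):235/24,X:193/8)
total length: 889/12

((((B:3/2,K:3/2):17/2,J:10):13/3,U:43/3):235/24,X:193/8)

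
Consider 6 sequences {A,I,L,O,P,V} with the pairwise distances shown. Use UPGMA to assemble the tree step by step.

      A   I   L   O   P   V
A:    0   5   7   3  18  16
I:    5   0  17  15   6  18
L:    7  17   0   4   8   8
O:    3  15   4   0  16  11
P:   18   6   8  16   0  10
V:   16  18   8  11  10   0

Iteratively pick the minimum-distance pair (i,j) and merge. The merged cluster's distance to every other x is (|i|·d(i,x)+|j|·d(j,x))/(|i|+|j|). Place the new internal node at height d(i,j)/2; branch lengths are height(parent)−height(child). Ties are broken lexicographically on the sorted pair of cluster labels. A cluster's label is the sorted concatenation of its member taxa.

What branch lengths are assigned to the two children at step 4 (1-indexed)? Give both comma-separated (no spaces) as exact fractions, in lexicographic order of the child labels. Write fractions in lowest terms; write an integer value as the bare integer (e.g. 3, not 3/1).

37/12,35/6

1. join A+O (d=3) ⇒ AO; edges |A|=3/2, |O|=3/2
  updated: d(AO,I)=10, d(AO,L)=11/2, d(AO,P)=17, d(AO,V)=27/2
2. join AO+L (d=11/2) ⇒ ALO; edges |AO|=5/4, |L|=11/4
  updated: d(ALO,I)=37/3, d(ALO,P)=14, d(ALO,V)=35/3
3. join I+P (d=6) ⇒ IP; edges |I|=3, |P|=3
  updated: d(ALO,IP)=79/6, d(IP,V)=14
4. join ALO+V (d=35/3) ⇒ ALOV; edges |ALO|=37/12, |V|=35/6
  updated: d(ALOV,IP)=107/8
5. join ALOV+IP (d=107/8) ⇒ AILOPV; edges |ALOV|=41/48, |IP|=59/16
final tree: ((((A:3/2,O:3/2):5/4,L:11/4):37/12,V:35/6):41/48,(I:3,P:3):59/16)
total length: 635/24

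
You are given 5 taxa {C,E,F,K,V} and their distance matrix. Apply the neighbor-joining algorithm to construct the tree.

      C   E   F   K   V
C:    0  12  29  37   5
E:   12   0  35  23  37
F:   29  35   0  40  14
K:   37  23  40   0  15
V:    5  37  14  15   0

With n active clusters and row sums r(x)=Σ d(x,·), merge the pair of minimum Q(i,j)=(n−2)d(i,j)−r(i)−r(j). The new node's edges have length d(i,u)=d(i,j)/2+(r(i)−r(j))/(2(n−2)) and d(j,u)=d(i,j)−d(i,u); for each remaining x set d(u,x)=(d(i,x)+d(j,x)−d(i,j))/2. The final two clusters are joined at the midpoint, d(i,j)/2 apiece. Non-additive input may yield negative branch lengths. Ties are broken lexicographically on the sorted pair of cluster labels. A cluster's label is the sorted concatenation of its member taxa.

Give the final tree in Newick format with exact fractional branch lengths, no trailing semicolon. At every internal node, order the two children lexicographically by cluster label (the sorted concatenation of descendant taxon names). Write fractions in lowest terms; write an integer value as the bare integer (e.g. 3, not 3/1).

((((C:2,E:10):17/2,K:31/2):5,F:16):-1,V:-1)

step 1: merge (C,E) at d=12, Q=-154; branch lengths C→2, E→10; new cluster CE
  updated: d(CE,F)=26, d(CE,K)=24, d(CE,V)=15
step 2: merge (CE,K) at d=24, Q=-96; branch lengths CE→17/2, K→31/2; new cluster CEK
  updated: d(CEK,F)=21, d(CEK,V)=3
step 3: merge (CEK,F) at d=21, Q=-38; branch lengths CEK→5, F→16; new cluster CEFK
  updated: d(CEFK,V)=-2
step 4: merge (CEFK,V) at d=-2; branch lengths CEFK→-1, V→-1; new cluster CEFKV
final tree: ((((C:2,E:10):17/2,K:31/2):5,F:16):-1,V:-1)
total length: 55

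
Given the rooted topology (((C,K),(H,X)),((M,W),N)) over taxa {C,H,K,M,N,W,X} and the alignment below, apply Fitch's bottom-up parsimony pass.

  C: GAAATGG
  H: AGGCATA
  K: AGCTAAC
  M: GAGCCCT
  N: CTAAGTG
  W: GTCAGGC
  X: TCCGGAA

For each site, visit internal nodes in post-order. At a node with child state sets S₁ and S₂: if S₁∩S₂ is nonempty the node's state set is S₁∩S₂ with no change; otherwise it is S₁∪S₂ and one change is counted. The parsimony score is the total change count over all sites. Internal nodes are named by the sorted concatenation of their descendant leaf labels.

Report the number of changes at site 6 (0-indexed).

site 0, node CK: C={G} ∪ K={A} → {A,G} (+1)
site 0, node HX: H={A} ∪ X={T} → {A,T} (+1)
site 0, node CHKX: CK={A,G} ∩ HX={A,T} → {A} (+0)
site 0, node MW: M={G} ∩ W={G} → {G} (+0)
site 0, node MNW: MW={G} ∪ N={C} → {C,G} (+1)
site 0, node CHKMNWX: CHKX={A} ∪ MNW={C,G} → {A,C,G} (+1)
site 1, node CK: C={A} ∪ K={G} → {A,G} (+1)
site 1, node HX: H={G} ∪ X={C} → {C,G} (+1)
site 1, node CHKX: CK={A,G} ∩ HX={C,G} → {G} (+0)
site 1, node MW: M={A} ∪ W={T} → {A,T} (+1)
site 1, node MNW: MW={A,T} ∩ N={T} → {T} (+0)
site 1, node CHKMNWX: CHKX={G} ∪ MNW={T} → {G,T} (+1)
site 2, node CK: C={A} ∪ K={C} → {A,C} (+1)
site 2, node HX: H={G} ∪ X={C} → {C,G} (+1)
site 2, node CHKX: CK={A,C} ∩ HX={C,G} → {C} (+0)
site 2, node MW: M={G} ∪ W={C} → {C,G} (+1)
site 2, node MNW: MW={C,G} ∪ N={A} → {A,C,G} (+1)
site 2, node CHKMNWX: CHKX={C} ∩ MNW={A,C,G} → {C} (+0)
site 3, node CK: C={A} ∪ K={T} → {A,T} (+1)
site 3, node HX: H={C} ∪ X={G} → {C,G} (+1)
site 3, node CHKX: CK={A,T} ∪ HX={C,G} → {A,C,G,T} (+1)
site 3, node MW: M={C} ∪ W={A} → {A,C} (+1)
site 3, node MNW: MW={A,C} ∩ N={A} → {A} (+0)
site 3, node CHKMNWX: CHKX={A,C,G,T} ∩ MNW={A} → {A} (+0)
site 4, node CK: C={T} ∪ K={A} → {A,T} (+1)
site 4, node HX: H={A} ∪ X={G} → {A,G} (+1)
site 4, node CHKX: CK={A,T} ∩ HX={A,G} → {A} (+0)
site 4, node MW: M={C} ∪ W={G} → {C,G} (+1)
site 4, node MNW: MW={C,G} ∩ N={G} → {G} (+0)
site 4, node CHKMNWX: CHKX={A} ∪ MNW={G} → {A,G} (+1)
site 5, node CK: C={G} ∪ K={A} → {A,G} (+1)
site 5, node HX: H={T} ∪ X={A} → {A,T} (+1)
site 5, node CHKX: CK={A,G} ∩ HX={A,T} → {A} (+0)
site 5, node MW: M={C} ∪ W={G} → {C,G} (+1)
site 5, node MNW: MW={C,G} ∪ N={T} → {C,G,T} (+1)
site 5, node CHKMNWX: CHKX={A} ∪ MNW={C,G,T} → {A,C,G,T} (+1)
site 6, node CK: C={G} ∪ K={C} → {C,G} (+1)
site 6, node HX: H={A} ∩ X={A} → {A} (+0)
site 6, node CHKX: CK={C,G} ∪ HX={A} → {A,C,G} (+1)
site 6, node MW: M={T} ∪ W={C} → {C,T} (+1)
site 6, node MNW: MW={C,T} ∪ N={G} → {C,G,T} (+1)
site 6, node CHKMNWX: CHKX={A,C,G} ∩ MNW={C,G,T} → {C,G} (+0)
per-site changes: [4, 4, 4, 4, 4, 5, 4]; total = 29

4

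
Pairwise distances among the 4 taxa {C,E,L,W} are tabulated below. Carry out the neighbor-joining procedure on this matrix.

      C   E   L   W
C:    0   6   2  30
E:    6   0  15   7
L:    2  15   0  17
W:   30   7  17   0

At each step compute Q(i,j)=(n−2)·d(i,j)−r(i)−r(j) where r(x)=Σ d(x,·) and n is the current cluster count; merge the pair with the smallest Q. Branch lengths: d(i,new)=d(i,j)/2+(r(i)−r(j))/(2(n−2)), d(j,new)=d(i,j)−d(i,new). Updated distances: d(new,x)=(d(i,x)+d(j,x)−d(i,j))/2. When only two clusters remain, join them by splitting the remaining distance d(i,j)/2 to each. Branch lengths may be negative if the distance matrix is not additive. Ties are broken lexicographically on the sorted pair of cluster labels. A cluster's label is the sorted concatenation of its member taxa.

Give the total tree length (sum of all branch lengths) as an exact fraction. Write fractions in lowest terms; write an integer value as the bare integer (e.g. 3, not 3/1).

43/2

1. join C+L (d=2, Q=-68) ⇒ CL; edges |C|=2, |L|=0
  updated: d(CL,E)=19/2, d(CL,W)=45/2
2. join CL+E (d=19/2, Q=-39) ⇒ CEL; edges |CL|=25/2, |E|=-3
  updated: d(CEL,W)=10
3. join CEL+W (d=10) ⇒ CELW; edges |CEL|=5, |W|=5
final tree: (((C:2,L:0):25/2,E:-3):5,W:5)
total length: 43/2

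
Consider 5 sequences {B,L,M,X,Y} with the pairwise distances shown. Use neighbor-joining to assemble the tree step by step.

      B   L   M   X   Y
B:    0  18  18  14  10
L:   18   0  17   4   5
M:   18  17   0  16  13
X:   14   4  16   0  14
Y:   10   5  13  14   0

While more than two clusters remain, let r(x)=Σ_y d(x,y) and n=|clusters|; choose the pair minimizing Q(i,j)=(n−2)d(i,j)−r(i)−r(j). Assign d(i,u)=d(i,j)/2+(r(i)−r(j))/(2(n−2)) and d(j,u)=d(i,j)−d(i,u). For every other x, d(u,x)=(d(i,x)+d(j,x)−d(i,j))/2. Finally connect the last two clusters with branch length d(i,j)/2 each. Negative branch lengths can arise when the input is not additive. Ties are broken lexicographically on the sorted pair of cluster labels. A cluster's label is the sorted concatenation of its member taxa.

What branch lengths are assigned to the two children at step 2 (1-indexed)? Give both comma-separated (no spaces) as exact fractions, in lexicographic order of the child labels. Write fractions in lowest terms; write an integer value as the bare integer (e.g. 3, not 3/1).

63/8,17/8

iteration 1: select L,X (d=4, Q=-80); attach at lengths (4/3, 8/3); label the merged cluster LX
  updated: d(B,LX)=14, d(LX,M)=29/2, d(LX,Y)=15/2
iteration 2: select B,Y (d=10, Q=-105/2); attach at lengths (63/8, 17/8); label the merged cluster BY
  updated: d(BY,LX)=23/4, d(BY,M)=21/2
iteration 3: select BY,LX (d=23/4, Q=-123/4); attach at lengths (7/8, 39/8); label the merged cluster BLXY
  updated: d(BLXY,M)=77/8
iteration 4: select BLXY,M (d=77/8); attach at lengths (77/16, 77/16); label the merged cluster BLMXY
final tree: (((B:63/8,Y:17/8):7/8,(L:4/3,X:8/3):39/8):77/16,M:77/16)
total length: 235/8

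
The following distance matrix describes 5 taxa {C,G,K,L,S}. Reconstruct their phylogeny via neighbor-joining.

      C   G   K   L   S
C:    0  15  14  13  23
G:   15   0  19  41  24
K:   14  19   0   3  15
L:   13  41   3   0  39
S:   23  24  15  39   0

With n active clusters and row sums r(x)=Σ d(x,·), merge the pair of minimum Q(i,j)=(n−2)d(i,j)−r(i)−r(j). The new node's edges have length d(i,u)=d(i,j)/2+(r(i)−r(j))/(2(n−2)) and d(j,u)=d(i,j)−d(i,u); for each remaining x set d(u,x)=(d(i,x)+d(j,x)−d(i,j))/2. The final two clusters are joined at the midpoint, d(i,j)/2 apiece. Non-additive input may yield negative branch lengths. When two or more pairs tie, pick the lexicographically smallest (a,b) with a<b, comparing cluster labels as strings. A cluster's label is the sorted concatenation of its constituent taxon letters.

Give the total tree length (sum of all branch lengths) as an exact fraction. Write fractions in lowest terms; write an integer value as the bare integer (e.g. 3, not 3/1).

step 1: merge (K,L) at d=3, Q=-138; branch lengths K→-6, L→9; new cluster KL
  updated: d(C,KL)=12, d(G,KL)=57/2, d(KL,S)=51/2
step 2: merge (C,KL) at d=12, Q=-92; branch lengths C→2, KL→10; new cluster CKL
  updated: d(CKL,G)=63/4, d(CKL,S)=73/4
step 3: merge (CKL,G) at d=63/4, Q=-58; branch lengths CKL→5, G→43/4; new cluster CGKL
  updated: d(CGKL,S)=53/4
step 4: merge (CGKL,S) at d=53/4; branch lengths CGKL→53/8, S→53/8; new cluster CGKLS
final tree: (((C:2,(K:-6,L:9):10):5,G:43/4):53/8,S:53/8)
total length: 44

44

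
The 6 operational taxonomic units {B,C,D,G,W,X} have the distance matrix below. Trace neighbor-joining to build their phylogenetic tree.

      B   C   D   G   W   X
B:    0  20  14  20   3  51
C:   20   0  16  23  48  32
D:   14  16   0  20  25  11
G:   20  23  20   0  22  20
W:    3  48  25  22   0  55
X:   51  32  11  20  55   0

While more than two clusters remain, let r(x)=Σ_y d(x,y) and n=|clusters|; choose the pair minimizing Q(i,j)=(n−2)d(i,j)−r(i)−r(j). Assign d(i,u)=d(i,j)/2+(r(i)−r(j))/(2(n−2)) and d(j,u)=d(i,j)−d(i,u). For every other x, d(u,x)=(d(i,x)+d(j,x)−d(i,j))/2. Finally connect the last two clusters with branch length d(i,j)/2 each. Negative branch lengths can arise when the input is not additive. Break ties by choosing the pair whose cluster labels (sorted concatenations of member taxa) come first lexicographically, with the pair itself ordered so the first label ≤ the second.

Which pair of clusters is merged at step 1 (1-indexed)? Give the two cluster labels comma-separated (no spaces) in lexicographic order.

B,W

iteration 1: select B,W (d=3, Q=-249); attach at lengths (-33/8, 57/8); label the merged cluster BW
  updated: d(BW,C)=65/2, d(BW,D)=18, d(BW,G)=39/2, d(BW,X)=103/2
iteration 2: select D,X (d=11, Q=-293/2); attach at lengths (-11/4, 55/4); label the merged cluster DX
  updated: d(BW,DX)=117/4, d(C,DX)=37/2, d(DX,G)=29/2
iteration 3: select BW,G (d=39/2, Q=-397/4); attach at lengths (253/16, 59/16); label the merged cluster BGW
  updated: d(BGW,C)=18, d(BGW,DX)=97/8
iteration 4: select BGW,C (d=18, Q=-389/8); attach at lengths (93/16, 195/16); label the merged cluster BCGW
  updated: d(BCGW,DX)=101/16
iteration 5: select BCGW,DX (d=101/16); attach at lengths (101/32, 101/32); label the merged cluster BCDGWX
final tree: ((((B:-33/8,W:57/8):253/16,G:59/16):93/16,C:195/16):101/32,(D:-11/4,X:55/4):101/32)
total length: 925/16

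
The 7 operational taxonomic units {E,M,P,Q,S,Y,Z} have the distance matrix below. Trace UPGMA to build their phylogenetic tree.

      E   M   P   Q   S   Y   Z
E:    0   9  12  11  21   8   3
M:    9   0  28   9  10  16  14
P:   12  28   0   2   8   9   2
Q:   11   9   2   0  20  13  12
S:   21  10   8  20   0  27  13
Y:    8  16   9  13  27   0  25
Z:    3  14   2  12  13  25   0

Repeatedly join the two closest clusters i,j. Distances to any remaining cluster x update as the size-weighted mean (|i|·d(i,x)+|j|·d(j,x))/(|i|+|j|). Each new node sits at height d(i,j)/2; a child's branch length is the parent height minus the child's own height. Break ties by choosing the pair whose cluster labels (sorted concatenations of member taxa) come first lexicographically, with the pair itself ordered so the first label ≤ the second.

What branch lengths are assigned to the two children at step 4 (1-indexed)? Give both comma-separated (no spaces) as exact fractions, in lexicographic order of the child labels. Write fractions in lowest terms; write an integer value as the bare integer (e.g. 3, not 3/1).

5,5

step 1: merge (P,Q) at d=2; branch lengths P→1, Q→1; new cluster PQ
  updated: d(E,PQ)=23/2, d(M,PQ)=37/2, d(PQ,S)=14, d(PQ,Y)=11, d(PQ,Z)=7
step 2: merge (E,Z) at d=3; branch lengths E→3/2, Z→3/2; new cluster EZ
  updated: d(EZ,M)=23/2, d(EZ,PQ)=37/4, d(EZ,S)=17, d(EZ,Y)=33/2
step 3: merge (EZ,PQ) at d=37/4; branch lengths EZ→25/8, PQ→29/8; new cluster EPQZ
  updated: d(EPQZ,M)=15, d(EPQZ,S)=31/2, d(EPQZ,Y)=55/4
step 4: merge (M,S) at d=10; branch lengths M→5, S→5; new cluster MS
  updated: d(EPQZ,MS)=61/4, d(MS,Y)=43/2
step 5: merge (EPQZ,Y) at d=55/4; branch lengths EPQZ→9/4, Y→55/8; new cluster EPQYZ
  updated: d(EPQYZ,MS)=33/2
step 6: merge (EPQYZ,MS) at d=33/2; branch lengths EPQYZ→11/8, MS→13/4; new cluster EMPQSYZ
final tree: ((((E:3/2,Z:3/2):25/8,(P:1,Q:1):29/8):9/4,Y:55/8):11/8,(M:5,S:5):13/4)
total length: 71/2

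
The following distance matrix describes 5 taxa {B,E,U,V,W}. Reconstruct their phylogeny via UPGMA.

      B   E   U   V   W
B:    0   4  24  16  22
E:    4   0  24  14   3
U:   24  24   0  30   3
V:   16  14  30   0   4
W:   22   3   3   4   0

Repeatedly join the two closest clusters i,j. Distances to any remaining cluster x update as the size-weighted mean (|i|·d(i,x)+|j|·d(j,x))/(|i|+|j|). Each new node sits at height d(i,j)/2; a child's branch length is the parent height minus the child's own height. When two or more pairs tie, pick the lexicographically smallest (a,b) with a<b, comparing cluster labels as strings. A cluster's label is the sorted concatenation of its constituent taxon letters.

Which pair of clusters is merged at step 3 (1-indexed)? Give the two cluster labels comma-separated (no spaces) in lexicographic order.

B,EVW

iteration 1: select E,W (d=3); attach at lengths (3/2, 3/2); label the merged cluster EW
  updated: d(B,EW)=13, d(EW,U)=27/2, d(EW,V)=9
iteration 2: select EW,V (d=9); attach at lengths (3, 9/2); label the merged cluster EVW
  updated: d(B,EVW)=14, d(EVW,U)=19
iteration 3: select B,EVW (d=14); attach at lengths (7, 5/2); label the merged cluster BEVW
  updated: d(BEVW,U)=81/4
iteration 4: select BEVW,U (d=81/4); attach at lengths (25/8, 81/8); label the merged cluster BEUVW
final tree: ((B:7,((E:3/2,W:3/2):3,V:9/2):5/2):25/8,U:81/8)
total length: 133/4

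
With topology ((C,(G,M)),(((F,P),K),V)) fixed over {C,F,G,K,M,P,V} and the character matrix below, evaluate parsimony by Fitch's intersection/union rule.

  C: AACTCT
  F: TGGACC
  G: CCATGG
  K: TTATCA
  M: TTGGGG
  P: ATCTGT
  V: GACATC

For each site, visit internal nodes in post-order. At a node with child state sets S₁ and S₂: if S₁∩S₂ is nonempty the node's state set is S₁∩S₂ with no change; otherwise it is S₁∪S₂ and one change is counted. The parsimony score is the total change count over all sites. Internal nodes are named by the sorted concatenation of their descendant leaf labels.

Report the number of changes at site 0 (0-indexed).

4

GM@0: {C} ∪ {T} = {C,T} (union, +1)
CGM@0: {A} ∪ {C,T} = {A,C,T} (union, +1)
FP@0: {T} ∪ {A} = {A,T} (union, +1)
FKP@0: {A,T} ∩ {T} = {T} (intersection, +0)
FKPV@0: {T} ∪ {G} = {G,T} (union, +1)
CFGKMPV@0: {A,C,T} ∩ {G,T} = {T} (intersection, +0)
GM@1: {C} ∪ {T} = {C,T} (union, +1)
CGM@1: {A} ∪ {C,T} = {A,C,T} (union, +1)
FP@1: {G} ∪ {T} = {G,T} (union, +1)
FKP@1: {G,T} ∩ {T} = {T} (intersection, +0)
FKPV@1: {T} ∪ {A} = {A,T} (union, +1)
CFGKMPV@1: {A,C,T} ∩ {A,T} = {A,T} (intersection, +0)
GM@2: {A} ∪ {G} = {A,G} (union, +1)
CGM@2: {C} ∪ {A,G} = {A,C,G} (union, +1)
FP@2: {G} ∪ {C} = {C,G} (union, +1)
FKP@2: {C,G} ∪ {A} = {A,C,G} (union, +1)
FKPV@2: {A,C,G} ∩ {C} = {C} (intersection, +0)
CFGKMPV@2: {A,C,G} ∩ {C} = {C} (intersection, +0)
GM@3: {T} ∪ {G} = {G,T} (union, +1)
CGM@3: {T} ∩ {G,T} = {T} (intersection, +0)
FP@3: {A} ∪ {T} = {A,T} (union, +1)
FKP@3: {A,T} ∩ {T} = {T} (intersection, +0)
FKPV@3: {T} ∪ {A} = {A,T} (union, +1)
CFGKMPV@3: {T} ∩ {A,T} = {T} (intersection, +0)
GM@4: {G} ∩ {G} = {G} (intersection, +0)
CGM@4: {C} ∪ {G} = {C,G} (union, +1)
FP@4: {C} ∪ {G} = {C,G} (union, +1)
FKP@4: {C,G} ∩ {C} = {C} (intersection, +0)
FKPV@4: {C} ∪ {T} = {C,T} (union, +1)
CFGKMPV@4: {C,G} ∩ {C,T} = {C} (intersection, +0)
GM@5: {G} ∩ {G} = {G} (intersection, +0)
CGM@5: {T} ∪ {G} = {G,T} (union, +1)
FP@5: {C} ∪ {T} = {C,T} (union, +1)
FKP@5: {C,T} ∪ {A} = {A,C,T} (union, +1)
FKPV@5: {A,C,T} ∩ {C} = {C} (intersection, +0)
CFGKMPV@5: {G,T} ∪ {C} = {C,G,T} (union, +1)
per-site changes: [4, 4, 4, 3, 3, 4]; total = 22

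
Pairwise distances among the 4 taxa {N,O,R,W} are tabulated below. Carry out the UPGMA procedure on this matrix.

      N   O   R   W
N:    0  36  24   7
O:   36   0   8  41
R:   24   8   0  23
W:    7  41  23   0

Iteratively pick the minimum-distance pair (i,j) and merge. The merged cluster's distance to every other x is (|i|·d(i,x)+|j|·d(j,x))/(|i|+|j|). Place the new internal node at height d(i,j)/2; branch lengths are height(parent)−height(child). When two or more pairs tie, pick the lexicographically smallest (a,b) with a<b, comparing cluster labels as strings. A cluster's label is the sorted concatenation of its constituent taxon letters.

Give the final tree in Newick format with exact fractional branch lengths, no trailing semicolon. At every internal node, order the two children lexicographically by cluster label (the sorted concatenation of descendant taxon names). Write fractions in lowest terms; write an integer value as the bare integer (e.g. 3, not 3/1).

iteration 1: select N,W (d=7); attach at lengths (7/2, 7/2); label the merged cluster NW
  updated: d(NW,O)=77/2, d(NW,R)=47/2
iteration 2: select O,R (d=8); attach at lengths (4, 4); label the merged cluster OR
  updated: d(NW,OR)=31
iteration 3: select NW,OR (d=31); attach at lengths (12, 23/2); label the merged cluster NORW
final tree: ((N:7/2,W:7/2):12,(O:4,R:4):23/2)
total length: 77/2

((N:7/2,W:7/2):12,(O:4,R:4):23/2)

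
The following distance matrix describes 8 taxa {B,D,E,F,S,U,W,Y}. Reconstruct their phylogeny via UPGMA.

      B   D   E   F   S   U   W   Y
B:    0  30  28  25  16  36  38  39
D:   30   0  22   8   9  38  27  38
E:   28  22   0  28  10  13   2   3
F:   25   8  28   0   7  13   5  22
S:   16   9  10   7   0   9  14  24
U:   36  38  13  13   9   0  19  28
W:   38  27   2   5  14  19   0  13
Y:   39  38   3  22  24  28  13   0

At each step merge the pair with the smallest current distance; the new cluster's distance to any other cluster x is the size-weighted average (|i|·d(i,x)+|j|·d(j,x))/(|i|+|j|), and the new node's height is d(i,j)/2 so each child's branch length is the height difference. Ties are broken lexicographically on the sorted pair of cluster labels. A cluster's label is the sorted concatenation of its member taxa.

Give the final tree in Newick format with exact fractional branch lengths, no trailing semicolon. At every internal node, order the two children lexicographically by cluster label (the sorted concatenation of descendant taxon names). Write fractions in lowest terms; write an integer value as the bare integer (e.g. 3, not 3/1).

iteration 1: select E,W (d=2); attach at lengths (1, 1); label the merged cluster EW
  updated: d(B,EW)=33, d(D,EW)=49/2, d(EW,F)=33/2, d(EW,S)=12, d(EW,U)=16, d(EW,Y)=8
iteration 2: select F,S (d=7); attach at lengths (7/2, 7/2); label the merged cluster FS
  updated: d(B,FS)=41/2, d(D,FS)=17/2, d(EW,FS)=57/4, d(FS,U)=11, d(FS,Y)=23
iteration 3: select EW,Y (d=8); attach at lengths (3, 4); label the merged cluster EWY
  updated: d(B,EWY)=35, d(D,EWY)=29, d(EWY,FS)=103/6, d(EWY,U)=20
iteration 4: select D,FS (d=17/2); attach at lengths (17/4, 3/4); label the merged cluster DFS
  updated: d(B,DFS)=71/3, d(DFS,EWY)=190/9, d(DFS,U)=20
iteration 5: select DFS,U (d=20); attach at lengths (23/4, 10); label the merged cluster DFSU
  updated: d(B,DFSU)=107/4, d(DFSU,EWY)=125/6
iteration 6: select DFSU,EWY (d=125/6); attach at lengths (5/12, 77/12); label the merged cluster DEFSUWY
  updated: d(B,DEFSUWY)=212/7
iteration 7: select B,DEFSUWY (d=212/7); attach at lengths (106/7, 397/84); label the merged cluster BDEFSUWY
final tree: (B:106/7,(((D:17/4,(F:7/2,S:7/2):3/4):23/4,U:10):5/12,((E:1,W:1):3,Y:4):77/12):397/84)
total length: 2665/42

(B:106/7,(((D:17/4,(F:7/2,S:7/2):3/4):23/4,U:10):5/12,((E:1,W:1):3,Y:4):77/12):397/84)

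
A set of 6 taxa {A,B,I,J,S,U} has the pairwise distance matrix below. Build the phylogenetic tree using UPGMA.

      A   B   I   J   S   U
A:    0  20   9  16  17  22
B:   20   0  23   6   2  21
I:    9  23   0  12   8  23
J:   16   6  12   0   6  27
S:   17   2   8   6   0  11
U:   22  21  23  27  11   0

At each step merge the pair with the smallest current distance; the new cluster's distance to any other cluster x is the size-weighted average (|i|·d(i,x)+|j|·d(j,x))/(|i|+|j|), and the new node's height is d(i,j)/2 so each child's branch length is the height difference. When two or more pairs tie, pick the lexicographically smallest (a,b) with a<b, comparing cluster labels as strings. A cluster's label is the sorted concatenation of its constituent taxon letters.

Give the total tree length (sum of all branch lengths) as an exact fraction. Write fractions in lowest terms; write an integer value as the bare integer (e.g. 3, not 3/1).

373/10

1. join B+S (d=2) ⇒ BS; edges |B|=1, |S|=1
  updated: d(A,BS)=37/2, d(BS,I)=31/2, d(BS,J)=6, d(BS,U)=16
2. join BS+J (d=6) ⇒ BJS; edges |BS|=2, |J|=3
  updated: d(A,BJS)=53/3, d(BJS,I)=43/3, d(BJS,U)=59/3
3. join A+I (d=9) ⇒ AI; edges |A|=9/2, |I|=9/2
  updated: d(AI,BJS)=16, d(AI,U)=45/2
4. join AI+BJS (d=16) ⇒ ABIJS; edges |AI|=7/2, |BJS|=5
  updated: d(ABIJS,U)=104/5
5. join ABIJS+U (d=104/5) ⇒ ABIJSU; edges |ABIJS|=12/5, |U|=52/5
final tree: (((A:9/2,I:9/2):7/2,((B:1,S:1):2,J:3):5):12/5,U:52/5)
total length: 373/10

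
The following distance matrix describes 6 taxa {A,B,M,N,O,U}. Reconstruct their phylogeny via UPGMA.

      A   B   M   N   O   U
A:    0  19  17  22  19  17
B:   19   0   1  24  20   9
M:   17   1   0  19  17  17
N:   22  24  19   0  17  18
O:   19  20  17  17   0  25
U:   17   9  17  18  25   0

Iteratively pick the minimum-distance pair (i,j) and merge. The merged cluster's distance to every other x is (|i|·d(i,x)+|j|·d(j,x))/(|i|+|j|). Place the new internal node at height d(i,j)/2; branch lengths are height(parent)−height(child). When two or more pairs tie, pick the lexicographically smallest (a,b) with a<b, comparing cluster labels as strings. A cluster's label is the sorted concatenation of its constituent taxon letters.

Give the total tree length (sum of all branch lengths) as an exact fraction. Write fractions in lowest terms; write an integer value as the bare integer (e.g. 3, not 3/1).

iteration 1: select B,M (d=1); attach at lengths (1/2, 1/2); label the merged cluster BM
  updated: d(A,BM)=18, d(BM,N)=43/2, d(BM,O)=37/2, d(BM,U)=13
iteration 2: select BM,U (d=13); attach at lengths (6, 13/2); label the merged cluster BMU
  updated: d(A,BMU)=53/3, d(BMU,N)=61/3, d(BMU,O)=62/3
iteration 3: select N,O (d=17); attach at lengths (17/2, 17/2); label the merged cluster NO
  updated: d(A,NO)=41/2, d(BMU,NO)=41/2
iteration 4: select A,BMU (d=53/3); attach at lengths (53/6, 7/3); label the merged cluster ABMU
  updated: d(ABMU,NO)=41/2
iteration 5: select ABMU,NO (d=41/2); attach at lengths (17/12, 7/4); label the merged cluster ABMNOU
final tree: ((A:53/6,((B:1/2,M:1/2):6,U:13/2):7/3):17/12,(N:17/2,O:17/2):7/4)
total length: 269/6

269/6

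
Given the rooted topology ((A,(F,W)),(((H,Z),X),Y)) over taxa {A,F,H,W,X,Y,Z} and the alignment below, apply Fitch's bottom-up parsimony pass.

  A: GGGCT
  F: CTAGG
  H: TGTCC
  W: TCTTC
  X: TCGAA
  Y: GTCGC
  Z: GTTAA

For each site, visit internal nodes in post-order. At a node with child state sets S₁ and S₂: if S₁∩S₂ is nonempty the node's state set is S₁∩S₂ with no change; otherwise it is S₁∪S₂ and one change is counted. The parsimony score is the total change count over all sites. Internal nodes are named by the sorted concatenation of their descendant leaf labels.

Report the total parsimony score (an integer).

20

[col 0] FW: children F:{C}, W:{T} ∪→ {C,T}; cost 1
[col 0] AFW: children A:{G}, FW:{C,T} ∪→ {C,G,T}; cost 1
[col 0] HZ: children H:{T}, Z:{G} ∪→ {G,T}; cost 1
[col 0] HXZ: children HZ:{G,T}, X:{T} ∩→ {T}; cost 0
[col 0] HXYZ: children HXZ:{T}, Y:{G} ∪→ {G,T}; cost 1
[col 0] AFHWXYZ: children AFW:{C,G,T}, HXYZ:{G,T} ∩→ {G,T}; cost 0
[col 1] FW: children F:{T}, W:{C} ∪→ {C,T}; cost 1
[col 1] AFW: children A:{G}, FW:{C,T} ∪→ {C,G,T}; cost 1
[col 1] HZ: children H:{G}, Z:{T} ∪→ {G,T}; cost 1
[col 1] HXZ: children HZ:{G,T}, X:{C} ∪→ {C,G,T}; cost 1
[col 1] HXYZ: children HXZ:{C,G,T}, Y:{T} ∩→ {T}; cost 0
[col 1] AFHWXYZ: children AFW:{C,G,T}, HXYZ:{T} ∩→ {T}; cost 0
[col 2] FW: children F:{A}, W:{T} ∪→ {A,T}; cost 1
[col 2] AFW: children A:{G}, FW:{A,T} ∪→ {A,G,T}; cost 1
[col 2] HZ: children H:{T}, Z:{T} ∩→ {T}; cost 0
[col 2] HXZ: children HZ:{T}, X:{G} ∪→ {G,T}; cost 1
[col 2] HXYZ: children HXZ:{G,T}, Y:{C} ∪→ {C,G,T}; cost 1
[col 2] AFHWXYZ: children AFW:{A,G,T}, HXYZ:{C,G,T} ∩→ {G,T}; cost 0
[col 3] FW: children F:{G}, W:{T} ∪→ {G,T}; cost 1
[col 3] AFW: children A:{C}, FW:{G,T} ∪→ {C,G,T}; cost 1
[col 3] HZ: children H:{C}, Z:{A} ∪→ {A,C}; cost 1
[col 3] HXZ: children HZ:{A,C}, X:{A} ∩→ {A}; cost 0
[col 3] HXYZ: children HXZ:{A}, Y:{G} ∪→ {A,G}; cost 1
[col 3] AFHWXYZ: children AFW:{C,G,T}, HXYZ:{A,G} ∩→ {G}; cost 0
[col 4] FW: children F:{G}, W:{C} ∪→ {C,G}; cost 1
[col 4] AFW: children A:{T}, FW:{C,G} ∪→ {C,G,T}; cost 1
[col 4] HZ: children H:{C}, Z:{A} ∪→ {A,C}; cost 1
[col 4] HXZ: children HZ:{A,C}, X:{A} ∩→ {A}; cost 0
[col 4] HXYZ: children HXZ:{A}, Y:{C} ∪→ {A,C}; cost 1
[col 4] AFHWXYZ: children AFW:{C,G,T}, HXYZ:{A,C} ∩→ {C}; cost 0
per-site changes: [4, 4, 4, 4, 4]; total = 20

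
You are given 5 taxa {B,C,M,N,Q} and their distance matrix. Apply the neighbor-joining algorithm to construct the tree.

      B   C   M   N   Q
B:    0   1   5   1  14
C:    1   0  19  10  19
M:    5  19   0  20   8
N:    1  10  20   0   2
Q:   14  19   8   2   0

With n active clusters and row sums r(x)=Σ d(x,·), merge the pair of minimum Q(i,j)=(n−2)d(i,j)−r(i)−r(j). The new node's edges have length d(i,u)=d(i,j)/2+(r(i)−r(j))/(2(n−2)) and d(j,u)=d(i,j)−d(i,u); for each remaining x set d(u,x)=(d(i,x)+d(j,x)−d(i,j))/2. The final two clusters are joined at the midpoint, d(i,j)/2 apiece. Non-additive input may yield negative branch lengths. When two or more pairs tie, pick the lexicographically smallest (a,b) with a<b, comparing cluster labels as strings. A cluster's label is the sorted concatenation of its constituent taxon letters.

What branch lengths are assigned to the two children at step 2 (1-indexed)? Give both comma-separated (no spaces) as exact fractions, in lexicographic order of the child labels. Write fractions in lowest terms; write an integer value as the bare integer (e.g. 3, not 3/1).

1. join M+Q (d=8, Q=-71) ⇒ MQ; edges |M|=11/2, |Q|=5/2
  updated: d(B,MQ)=11/2, d(C,MQ)=15, d(MQ,N)=7
2. join B+C (d=1, Q=-63/2) ⇒ BC; edges |B|=-33/8, |C|=41/8
  updated: d(BC,MQ)=39/4, d(BC,N)=5
3. join BC+MQ (d=39/4, Q=-87/4) ⇒ BCMQ; edges |BC|=31/8, |MQ|=47/8
  updated: d(BCMQ,N)=9/8
4. join BCMQ+N (d=9/8) ⇒ BCMNQ; edges |BCMQ|=9/16, |N|=9/16
final tree: (((B:-33/8,C:41/8):31/8,(M:11/2,Q:5/2):47/8):9/16,N:9/16)
total length: 159/8

-33/8,41/8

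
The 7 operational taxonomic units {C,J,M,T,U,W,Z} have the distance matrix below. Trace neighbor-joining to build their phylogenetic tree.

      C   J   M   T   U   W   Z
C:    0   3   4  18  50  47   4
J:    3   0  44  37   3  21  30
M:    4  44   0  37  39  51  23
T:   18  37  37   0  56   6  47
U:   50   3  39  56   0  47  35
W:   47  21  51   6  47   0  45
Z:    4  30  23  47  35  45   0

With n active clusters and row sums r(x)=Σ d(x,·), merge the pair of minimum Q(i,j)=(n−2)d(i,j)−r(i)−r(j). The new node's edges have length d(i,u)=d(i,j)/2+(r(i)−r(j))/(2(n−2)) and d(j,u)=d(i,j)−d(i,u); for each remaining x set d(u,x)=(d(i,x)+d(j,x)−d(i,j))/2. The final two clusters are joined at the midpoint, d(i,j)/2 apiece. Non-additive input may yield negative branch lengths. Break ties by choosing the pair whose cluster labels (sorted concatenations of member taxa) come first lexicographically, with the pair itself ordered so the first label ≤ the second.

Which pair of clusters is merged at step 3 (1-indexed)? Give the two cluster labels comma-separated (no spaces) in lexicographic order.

1. join T+W (d=6, Q=-388) ⇒ TW; edges |T|=7/5, |W|=23/5
  updated: d(C,TW)=59/2, d(J,TW)=26, d(M,TW)=41, d(TW,U)=97/2, d(TW,Z)=43
2. join J+U (d=3, Q=-539/2) ⇒ JU; edges |J|=-115/16, |U|=163/16
  updated: d(C,JU)=25, d(JU,M)=40, d(JU,TW)=143/4, d(JU,Z)=31
3. join JU+TW (d=143/4, Q=-695/4) ⇒ JTUW; edges |JU|=359/24, |TW|=499/24
  updated: d(C,JTUW)=75/8, d(JTUW,M)=181/8, d(JTUW,Z)=153/8
4. join C+M (d=4, Q=-59) ⇒ CM; edges |C|=-97/16, |M|=161/16
  updated: d(CM,JTUW)=14, d(CM,Z)=23/2
5. join CM+JTUW (d=14, Q=-357/8) ⇒ CJMTUW; edges |CM|=51/16, |JTUW|=173/16
  updated: d(CJMTUW,Z)=133/16
6. join CJMTUW+Z (d=133/16) ⇒ CJMTUWZ; edges |CJMTUW|=133/32, |Z|=133/32
final tree: (((C:-97/16,M:161/16):51/16,((J:-115/16,U:163/16):359/24,(T:7/5,W:23/5):499/24):173/16):133/32,Z:133/32)
total length: 1137/16

JU,TW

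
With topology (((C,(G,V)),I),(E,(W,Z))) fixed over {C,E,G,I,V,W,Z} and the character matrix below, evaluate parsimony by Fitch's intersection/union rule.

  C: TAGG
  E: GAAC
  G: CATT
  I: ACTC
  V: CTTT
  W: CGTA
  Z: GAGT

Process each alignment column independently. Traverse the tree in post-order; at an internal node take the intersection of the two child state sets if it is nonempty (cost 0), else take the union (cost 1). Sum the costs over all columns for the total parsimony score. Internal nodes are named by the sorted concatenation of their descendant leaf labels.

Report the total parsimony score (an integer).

14

site 0, node GV: G={C} ∩ V={C} → {C} (+0)
site 0, node CGV: C={T} ∪ GV={C} → {C,T} (+1)
site 0, node CGIV: CGV={C,T} ∪ I={A} → {A,C,T} (+1)
site 0, node WZ: W={C} ∪ Z={G} → {C,G} (+1)
site 0, node EWZ: E={G} ∩ WZ={C,G} → {G} (+0)
site 0, node CEGIVWZ: CGIV={A,C,T} ∪ EWZ={G} → {A,C,G,T} (+1)
site 1, node GV: G={A} ∪ V={T} → {A,T} (+1)
site 1, node CGV: C={A} ∩ GV={A,T} → {A} (+0)
site 1, node CGIV: CGV={A} ∪ I={C} → {A,C} (+1)
site 1, node WZ: W={G} ∪ Z={A} → {A,G} (+1)
site 1, node EWZ: E={A} ∩ WZ={A,G} → {A} (+0)
site 1, node CEGIVWZ: CGIV={A,C} ∩ EWZ={A} → {A} (+0)
site 2, node GV: G={T} ∩ V={T} → {T} (+0)
site 2, node CGV: C={G} ∪ GV={T} → {G,T} (+1)
site 2, node CGIV: CGV={G,T} ∩ I={T} → {T} (+0)
site 2, node WZ: W={T} ∪ Z={G} → {G,T} (+1)
site 2, node EWZ: E={A} ∪ WZ={G,T} → {A,G,T} (+1)
site 2, node CEGIVWZ: CGIV={T} ∩ EWZ={A,G,T} → {T} (+0)
site 3, node GV: G={T} ∩ V={T} → {T} (+0)
site 3, node CGV: C={G} ∪ GV={T} → {G,T} (+1)
site 3, node CGIV: CGV={G,T} ∪ I={C} → {C,G,T} (+1)
site 3, node WZ: W={A} ∪ Z={T} → {A,T} (+1)
site 3, node EWZ: E={C} ∪ WZ={A,T} → {A,C,T} (+1)
site 3, node CEGIVWZ: CGIV={C,G,T} ∩ EWZ={A,C,T} → {C,T} (+0)
per-site changes: [4, 3, 3, 4]; total = 14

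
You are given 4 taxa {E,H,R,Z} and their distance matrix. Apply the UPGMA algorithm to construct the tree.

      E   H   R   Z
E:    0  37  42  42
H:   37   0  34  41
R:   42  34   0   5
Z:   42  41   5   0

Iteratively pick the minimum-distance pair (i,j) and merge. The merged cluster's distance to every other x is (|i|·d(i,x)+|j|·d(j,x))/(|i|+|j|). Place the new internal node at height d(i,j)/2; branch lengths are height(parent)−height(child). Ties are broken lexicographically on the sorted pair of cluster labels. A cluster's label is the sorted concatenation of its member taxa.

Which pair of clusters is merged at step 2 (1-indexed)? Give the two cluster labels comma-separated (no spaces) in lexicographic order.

iteration 1: select R,Z (d=5); attach at lengths (5/2, 5/2); label the merged cluster RZ
  updated: d(E,RZ)=42, d(H,RZ)=75/2
iteration 2: select E,H (d=37); attach at lengths (37/2, 37/2); label the merged cluster EH
  updated: d(EH,RZ)=159/4
iteration 3: select EH,RZ (d=159/4); attach at lengths (11/8, 139/8); label the merged cluster EHRZ
final tree: ((E:37/2,H:37/2):11/8,(R:5/2,Z:5/2):139/8)
total length: 243/4

E,H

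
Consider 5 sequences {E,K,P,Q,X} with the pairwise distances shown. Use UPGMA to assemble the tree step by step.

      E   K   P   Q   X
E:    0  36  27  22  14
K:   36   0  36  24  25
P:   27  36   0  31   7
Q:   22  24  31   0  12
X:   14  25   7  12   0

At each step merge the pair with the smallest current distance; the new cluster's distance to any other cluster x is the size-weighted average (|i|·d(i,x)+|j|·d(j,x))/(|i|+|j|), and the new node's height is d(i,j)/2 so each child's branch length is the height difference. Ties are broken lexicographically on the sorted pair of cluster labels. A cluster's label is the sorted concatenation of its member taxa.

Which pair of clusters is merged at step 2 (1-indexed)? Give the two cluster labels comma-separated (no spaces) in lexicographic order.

1. join P+X (d=7) ⇒ PX; edges |P|=7/2, |X|=7/2
  updated: d(E,PX)=41/2, d(K,PX)=61/2, d(PX,Q)=43/2
2. join E+PX (d=41/2) ⇒ EPX; edges |E|=41/4, |PX|=27/4
  updated: d(EPX,K)=97/3, d(EPX,Q)=65/3
3. join EPX+Q (d=65/3) ⇒ EPQX; edges |EPX|=7/12, |Q|=65/6
  updated: d(EPQX,K)=121/4
4. join EPQX+K (d=121/4) ⇒ EKPQX; edges |EPQX|=103/24, |K|=121/8
final tree: (((E:41/4,(P:7/2,X:7/2):27/4):7/12,Q:65/6):103/24,K:121/8)
total length: 329/6

E,PX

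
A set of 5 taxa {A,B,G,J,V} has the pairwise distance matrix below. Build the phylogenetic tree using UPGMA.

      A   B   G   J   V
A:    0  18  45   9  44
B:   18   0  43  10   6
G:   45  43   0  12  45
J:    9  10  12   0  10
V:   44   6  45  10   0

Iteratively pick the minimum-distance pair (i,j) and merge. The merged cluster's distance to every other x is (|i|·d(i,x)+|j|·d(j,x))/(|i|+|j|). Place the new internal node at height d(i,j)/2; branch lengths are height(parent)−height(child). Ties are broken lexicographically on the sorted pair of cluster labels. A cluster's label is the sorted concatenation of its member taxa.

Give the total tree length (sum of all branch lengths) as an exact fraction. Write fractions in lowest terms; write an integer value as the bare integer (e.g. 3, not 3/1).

54

iteration 1: select B,V (d=6); attach at lengths (3, 3); label the merged cluster BV
  updated: d(A,BV)=31, d(BV,G)=44, d(BV,J)=10
iteration 2: select A,J (d=9); attach at lengths (9/2, 9/2); label the merged cluster AJ
  updated: d(AJ,BV)=41/2, d(AJ,G)=57/2
iteration 3: select AJ,BV (d=41/2); attach at lengths (23/4, 29/4); label the merged cluster ABJV
  updated: d(ABJV,G)=145/4
iteration 4: select ABJV,G (d=145/4); attach at lengths (63/8, 145/8); label the merged cluster ABGJV
final tree: (((A:9/2,J:9/2):23/4,(B:3,V:3):29/4):63/8,G:145/8)
total length: 54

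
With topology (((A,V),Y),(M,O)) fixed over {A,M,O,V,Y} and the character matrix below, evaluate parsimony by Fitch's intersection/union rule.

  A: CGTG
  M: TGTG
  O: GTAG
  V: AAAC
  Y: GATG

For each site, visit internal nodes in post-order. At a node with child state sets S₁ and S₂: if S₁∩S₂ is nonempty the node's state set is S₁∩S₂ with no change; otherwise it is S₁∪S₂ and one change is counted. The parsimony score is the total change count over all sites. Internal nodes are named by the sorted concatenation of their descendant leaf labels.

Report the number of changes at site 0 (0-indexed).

3

site 0, node AV: A={C} ∪ V={A} → {A,C} (+1)
site 0, node AVY: AV={A,C} ∪ Y={G} → {A,C,G} (+1)
site 0, node MO: M={T} ∪ O={G} → {G,T} (+1)
site 0, node AMOVY: AVY={A,C,G} ∩ MO={G,T} → {G} (+0)
site 1, node AV: A={G} ∪ V={A} → {A,G} (+1)
site 1, node AVY: AV={A,G} ∩ Y={A} → {A} (+0)
site 1, node MO: M={G} ∪ O={T} → {G,T} (+1)
site 1, node AMOVY: AVY={A} ∪ MO={G,T} → {A,G,T} (+1)
site 2, node AV: A={T} ∪ V={A} → {A,T} (+1)
site 2, node AVY: AV={A,T} ∩ Y={T} → {T} (+0)
site 2, node MO: M={T} ∪ O={A} → {A,T} (+1)
site 2, node AMOVY: AVY={T} ∩ MO={A,T} → {T} (+0)
site 3, node AV: A={G} ∪ V={C} → {C,G} (+1)
site 3, node AVY: AV={C,G} ∩ Y={G} → {G} (+0)
site 3, node MO: M={G} ∩ O={G} → {G} (+0)
site 3, node AMOVY: AVY={G} ∩ MO={G} → {G} (+0)
per-site changes: [3, 3, 2, 1]; total = 9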